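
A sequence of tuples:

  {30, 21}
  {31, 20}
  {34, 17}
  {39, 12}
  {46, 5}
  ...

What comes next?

{55, -4}

First part: differences are 1, 3, 5, … (increasing by 2 each time), so 30, 31, 34, 39, 46 → 55.
Second part: 21, 20, 17, 12, 5 → -4 (together with the first part always sums to 51).
Combining the parts gives {55, -4}.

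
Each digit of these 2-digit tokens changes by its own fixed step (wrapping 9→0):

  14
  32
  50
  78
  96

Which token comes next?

14

First digit: +2 each step, mod 10, so 1, 3, 5, 7, 9 → 1.
Second digit: −2 each step, mod 10; 4, 2, 0, 8, 6 → 4.
Combining the parts gives 14.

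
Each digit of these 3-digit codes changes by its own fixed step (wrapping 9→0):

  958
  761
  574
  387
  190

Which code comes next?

903

For the first digit, −2 each step, mod 10: 9, 7, 5, 3, 1 → 9.
Second digit: 5, 6, 7, 8, 9 → 0 (+1 each step, mod 10).
Third digit: +3 each step, mod 10; 8, 1, 4, 7, 0 → 3.
So the next code is 903.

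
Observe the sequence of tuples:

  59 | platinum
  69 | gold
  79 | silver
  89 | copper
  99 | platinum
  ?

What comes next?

109 | gold

For the first slot, +10 each step: 59, 69, 79, 89, 99 → 109.
Metal: repeats platinum → gold → silver → copper, so platinum, gold, silver, copper, platinum → gold.
Putting it together: 109 | gold.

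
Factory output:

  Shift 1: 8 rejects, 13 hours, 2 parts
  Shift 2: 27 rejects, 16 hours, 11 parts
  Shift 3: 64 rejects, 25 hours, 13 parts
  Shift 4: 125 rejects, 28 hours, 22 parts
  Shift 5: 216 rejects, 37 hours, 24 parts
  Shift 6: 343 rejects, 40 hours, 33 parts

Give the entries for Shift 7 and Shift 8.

Rejects: perfect cubes: 2³, 3³, 4³, …, so 8, 27, 64, 125, 216, 343 → 512 → 729.
Hours: alternating steps +3, +9, +3, +9, …, so 13, 16, 25, 28, 37, 40 → 49 → 52.
Parts: 2, 11, 13, 22, 24, 33 → 35 → 44 (alternating steps +9, +2, +9, +2, …).
So the next two rows are 512 rejects, 49 hours, 35 parts and 729 rejects, 52 hours, 44 parts.

512 rejects, 49 hours, 35 parts; 729 rejects, 52 hours, 44 parts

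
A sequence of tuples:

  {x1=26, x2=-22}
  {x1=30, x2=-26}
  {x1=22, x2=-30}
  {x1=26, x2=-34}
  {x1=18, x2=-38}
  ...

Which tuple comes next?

X1 goes 26, 30, 22, 26, 18 → 22 (alternating steps +4, −8, +4, −8, …).
X2 goes -22, -26, -30, -34, -38 → -42 (−4 each step).
Combining the parts gives {x1=22, x2=-42}.

{x1=22, x2=-42}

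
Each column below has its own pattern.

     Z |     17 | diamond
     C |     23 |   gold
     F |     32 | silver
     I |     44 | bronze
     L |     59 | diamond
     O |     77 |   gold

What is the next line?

R  98  silver

Letter — letters move forward 3 places in the alphabet, wrapping Z→A: Z, C, F, I, L, O → R.
Second component — differences are 6, 9, 12, … (increasing by 3 each time): 17, 23, 32, 44, 59, 77 → 98.
Rank: repeats diamond → gold → silver → bronze; diamond, gold, silver, bronze, diamond, gold → silver.
Combining the parts gives R  98  silver.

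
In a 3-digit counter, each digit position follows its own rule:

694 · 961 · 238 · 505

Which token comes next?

872

First digit: +3 each step, mod 10, so 6, 9, 2, 5 → 8.
Second digit goes 9, 6, 3, 0 → 7 (−3 each step, mod 10).
Third digit: −3 each step, mod 10, so 4, 1, 8, 5 → 2.
Combining the parts gives 872.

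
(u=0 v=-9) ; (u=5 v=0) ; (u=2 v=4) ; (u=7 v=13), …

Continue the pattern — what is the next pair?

(u=4 v=17)

U goes 0, 5, 2, 7 → 4 (alternating steps +5, −3, +5, −3, …).
V: -9, 0, 4, 13 → 17 (alternating steps +9, +4, +9, +4, …).
Putting it together: (u=4 v=17).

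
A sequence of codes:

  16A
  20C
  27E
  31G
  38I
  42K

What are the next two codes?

First component — alternating steps +4, +7, +4, +7, …: 16, 20, 27, 31, 38, 42 → 49 → 53.
Letter: A, C, E, G, I, K → M → O (letters move forward 2 places in the alphabet).
So the next two codes are 49M and 53O.

49M then 53O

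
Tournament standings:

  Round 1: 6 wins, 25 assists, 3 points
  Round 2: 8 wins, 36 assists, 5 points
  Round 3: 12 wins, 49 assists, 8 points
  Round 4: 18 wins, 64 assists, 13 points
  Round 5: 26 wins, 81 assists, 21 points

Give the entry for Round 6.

36 wins, 100 assists, 34 points

Wins: differences are 2, 4, 6, … (increasing by 2 each time); 6, 8, 12, 18, 26 → 36.
Assists: perfect squares: 5², 6², 7², …, so 25, 36, 49, 64, 81 → 100.
For the points, each term is the sum of the two before it: 3, 5, 8, 13, 21 → 34.
So the next record is 36 wins, 100 assists, 34 points.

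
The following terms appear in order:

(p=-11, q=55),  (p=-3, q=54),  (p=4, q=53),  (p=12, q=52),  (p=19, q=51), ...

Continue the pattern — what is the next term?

(p=27, q=50)

P goes -11, -3, 4, 12, 19 → 27 (alternating steps +8, +7, +8, +7, …).
Q: −1 each step; 55, 54, 53, 52, 51 → 50.
Combining the parts gives (p=27, q=50).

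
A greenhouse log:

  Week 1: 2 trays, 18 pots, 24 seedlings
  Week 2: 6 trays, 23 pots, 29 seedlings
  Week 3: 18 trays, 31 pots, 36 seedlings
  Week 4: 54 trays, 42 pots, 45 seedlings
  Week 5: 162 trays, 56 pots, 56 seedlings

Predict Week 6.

Trays goes 2, 6, 18, 54, 162 → 486 (×3 each step).
For the pots, differences are 5, 8, 11, … (increasing by 3 each time): 18, 23, 31, 42, 56 → 73.
For the seedlings, differences are 5, 7, 9, … (increasing by 2 each time): 24, 29, 36, 45, 56 → 69.
Combining the parts gives 486 trays, 73 pots, 69 seedlings.

486 trays, 73 pots, 69 seedlings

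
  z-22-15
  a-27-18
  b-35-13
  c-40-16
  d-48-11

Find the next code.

e-53-14

Letter goes z, a, b, c, d → e (letters move forward 1 place in the alphabet, wrapping Z→A).
Second component — alternating steps +5, +8, +5, +8, …: 22, 27, 35, 40, 48 → 53.
Third component: alternating steps +3, −5, +3, −5, …; 15, 18, 13, 16, 11 → 14.
So the next code is e-53-14.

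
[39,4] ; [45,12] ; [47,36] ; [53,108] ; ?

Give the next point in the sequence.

[55,324]

First entry: 39, 45, 47, 53 → 55 (alternating steps +6, +2, +6, +2, …).
Second entry: ×3 each step; 4, 12, 36, 108 → 324.
Combining the parts gives [55,324].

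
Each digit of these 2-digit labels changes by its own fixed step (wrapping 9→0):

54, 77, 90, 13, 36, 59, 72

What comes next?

First digit — +2 each step, mod 10: 5, 7, 9, 1, 3, 5, 7 → 9.
Second digit goes 4, 7, 0, 3, 6, 9, 2 → 5 (+3 each step, mod 10).
Combining the parts gives 95.

95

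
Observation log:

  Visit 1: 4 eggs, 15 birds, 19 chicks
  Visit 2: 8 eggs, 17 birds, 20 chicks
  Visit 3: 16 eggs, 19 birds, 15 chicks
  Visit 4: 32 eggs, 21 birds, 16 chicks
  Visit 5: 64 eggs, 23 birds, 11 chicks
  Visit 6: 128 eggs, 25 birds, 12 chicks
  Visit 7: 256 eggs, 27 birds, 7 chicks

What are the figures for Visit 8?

For the eggs, ×2 each step: 4, 8, 16, 32, 64, 128, 256 → 512.
Birds: +2 each step; 15, 17, 19, 21, 23, 25, 27 → 29.
Chicks: alternating steps +1, −5, +1, −5, …, so 19, 20, 15, 16, 11, 12, 7 → 8.
So the next record is 512 eggs, 29 birds, 8 chicks.

512 eggs, 29 birds, 8 chicks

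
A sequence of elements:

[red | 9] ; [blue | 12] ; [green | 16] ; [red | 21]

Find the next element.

[blue | 27]

Colour — repeats red → blue → green: red, blue, green, red → blue.
Second coordinate: 9, 12, 16, 21 → 27 (differences are 3, 4, 5, … (increasing by 1 each time)).
So the next element is [blue | 27].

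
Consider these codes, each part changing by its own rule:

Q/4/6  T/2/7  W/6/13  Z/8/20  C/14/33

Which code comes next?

Letter: letters move forward 3 places in the alphabet, wrapping Z→A; Q, T, W, Z, C → F.
Second component: each term is the sum of the two before it; 4, 2, 6, 8, 14 → 22.
Third component — each term is the sum of the two before it: 6, 7, 13, 20, 33 → 53.
So the next code is F/22/53.

F/22/53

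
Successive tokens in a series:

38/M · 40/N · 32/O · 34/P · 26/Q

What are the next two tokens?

28/R, 20/S

First component — alternating steps +2, −8, +2, −8, …: 38, 40, 32, 34, 26 → 28 → 20.
Letter: letters move forward 1 place in the alphabet; M, N, O, P, Q → R → S.
So the next two tokens are 28/R and 20/S.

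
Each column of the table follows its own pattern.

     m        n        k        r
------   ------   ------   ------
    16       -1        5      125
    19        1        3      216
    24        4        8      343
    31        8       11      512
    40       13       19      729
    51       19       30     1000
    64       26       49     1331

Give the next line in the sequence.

79  34  79  1728

Column m: differences are 3, 5, 7, … (increasing by 2 each time), so 16, 19, 24, 31, 40, 51, 64 → 79.
Column n: differences are 2, 3, 4, … (increasing by 1 each time), so -1, 1, 4, 8, 13, 19, 26 → 34.
Column k goes 5, 3, 8, 11, 19, 30, 49 → 79 (each term is the sum of the two before it).
Column r: perfect cubes: 5³, 6³, 7³, …, so 125, 216, 343, 512, 729, 1000, 1331 → 1728.
Combining the parts gives 79  34  79  1728.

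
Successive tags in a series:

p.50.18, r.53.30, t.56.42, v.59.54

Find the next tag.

Letter: p, r, t, v → x (letters move forward 2 places in the alphabet).
Second component goes 50, 53, 56, 59 → 62 (+3 each step).
For the third component, +12 each step: 18, 30, 42, 54 → 66.
Putting it together: x.62.66.

x.62.66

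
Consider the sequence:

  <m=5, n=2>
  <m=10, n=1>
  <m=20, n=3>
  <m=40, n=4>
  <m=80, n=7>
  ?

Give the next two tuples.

M: ×2 each step; 5, 10, 20, 40, 80 → 160 → 320.
For the n, each term is the sum of the two before it: 2, 1, 3, 4, 7 → 11 → 18.
Putting the parts together: <m=160, n=11> and then <m=320, n=18>.

<m=160, n=11>, <m=320, n=18>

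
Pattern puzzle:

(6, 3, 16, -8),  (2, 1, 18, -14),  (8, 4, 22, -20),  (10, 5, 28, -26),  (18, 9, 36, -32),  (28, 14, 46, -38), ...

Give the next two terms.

For the first coordinate, each term is the sum of the two before it: 6, 2, 8, 10, 18, 28 → 46 → 74.
Second coordinate goes 3, 1, 4, 5, 9, 14 → 23 → 37 (each term is the sum of the two before it).
Third coordinate: differences are 2, 4, 6, … (increasing by 2 each time), so 16, 18, 22, 28, 36, 46 → 58 → 72.
Fourth coordinate: -8, -14, -20, -26, -32, -38 → -44 → -50 (−6 each step).
So the next two terms are (46, 23, 58, -44) and (74, 37, 72, -50).

(46, 23, 58, -44), (74, 37, 72, -50)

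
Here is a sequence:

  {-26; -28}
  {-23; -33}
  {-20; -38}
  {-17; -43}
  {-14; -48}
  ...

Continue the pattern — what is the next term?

For the first component, +3 each step: -26, -23, -20, -17, -14 → -11.
Second component: −5 each step, so -28, -33, -38, -43, -48 → -53.
So the next term is {-11; -53}.

{-11; -53}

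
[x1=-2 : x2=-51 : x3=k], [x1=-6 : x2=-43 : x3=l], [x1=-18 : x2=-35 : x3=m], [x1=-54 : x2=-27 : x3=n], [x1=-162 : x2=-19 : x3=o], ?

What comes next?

X1 goes -2, -6, -18, -54, -162 → -486 (×3 each step).
X2: -51, -43, -35, -27, -19 → -11 (+8 each step).
X3: letters move forward 1 place in the alphabet, so k, l, m, n, o → p.
Combining the parts gives [x1=-486 : x2=-11 : x3=p].

[x1=-486 : x2=-11 : x3=p]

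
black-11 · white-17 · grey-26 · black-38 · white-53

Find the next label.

Shade: black, white, grey, black, white → grey (repeats black → white → grey).
Second component goes 11, 17, 26, 38, 53 → 71 (differences are 6, 9, 12, … (increasing by 3 each time)).
Combining the parts gives grey-71.

grey-71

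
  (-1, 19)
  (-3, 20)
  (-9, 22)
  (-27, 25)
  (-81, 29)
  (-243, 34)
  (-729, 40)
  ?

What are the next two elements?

(-2187, 47), (-6561, 55)

First value: ×3 each step, so -1, -3, -9, -27, -81, -243, -729 → -2187 → -6561.
Second value goes 19, 20, 22, 25, 29, 34, 40 → 47 → 55 (differences are 1, 2, 3, … (increasing by 1 each time)).
So the next two elements are (-2187, 47) and (-6561, 55).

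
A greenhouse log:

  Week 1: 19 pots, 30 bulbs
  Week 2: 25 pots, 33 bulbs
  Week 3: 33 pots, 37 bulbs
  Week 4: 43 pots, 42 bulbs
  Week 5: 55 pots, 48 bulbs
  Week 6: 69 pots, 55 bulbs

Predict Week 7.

85 pots, 63 bulbs

For the pots, differences are 6, 8, 10, … (increasing by 2 each time): 19, 25, 33, 43, 55, 69 → 85.
Bulbs — differences are 3, 4, 5, … (increasing by 1 each time): 30, 33, 37, 42, 48, 55 → 63.
So the next row is 85 pots, 63 bulbs.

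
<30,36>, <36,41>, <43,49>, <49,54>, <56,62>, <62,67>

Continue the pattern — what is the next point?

<69,75>

For the first component, alternating steps +6, +7, +6, +7, …: 30, 36, 43, 49, 56, 62 → 69.
Second component goes 36, 41, 49, 54, 62, 67 → 75 (alternating steps +5, +8, +5, +8, …).
So the next point is <69,75>.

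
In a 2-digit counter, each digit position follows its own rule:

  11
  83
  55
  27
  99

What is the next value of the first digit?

First digit: 1, 8, 5, 2, 9 → 6 (−3 each step, mod 10).
Second digit goes 1, 3, 5, 7, 9 → 1 (+2 each step, mod 10).

6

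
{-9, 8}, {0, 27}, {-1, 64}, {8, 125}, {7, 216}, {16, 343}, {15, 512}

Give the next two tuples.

First slot: alternating steps +9, −1, +9, −1, …, so -9, 0, -1, 8, 7, 16, 15 → 24 → 23.
Second slot goes 8, 27, 64, 125, 216, 343, 512 → 729 → 1000 (perfect cubes: 2³, 3³, 4³, …).
So the next two tuples are {24, 729} and {23, 1000}.

{24, 729}, {23, 1000}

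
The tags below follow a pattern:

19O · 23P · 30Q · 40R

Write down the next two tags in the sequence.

53S, 69T

For the first component, differences are 4, 7, 10, … (increasing by 3 each time): 19, 23, 30, 40 → 53 → 69.
Letter — letters move forward 1 place in the alphabet: O, P, Q, R → S → T.
Putting the parts together: 53S and then 69T.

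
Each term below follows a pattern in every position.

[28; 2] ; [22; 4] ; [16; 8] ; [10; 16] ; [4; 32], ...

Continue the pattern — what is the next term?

[-2; 64]

First part: −6 each step; 28, 22, 16, 10, 4 → -2.
For the second part, ×2 each step: 2, 4, 8, 16, 32 → 64.
So the next term is [-2; 64].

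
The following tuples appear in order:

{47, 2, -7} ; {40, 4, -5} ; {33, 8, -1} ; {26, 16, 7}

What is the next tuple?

{19, 32, 23}

First part: −7 each step, so 47, 40, 33, 26 → 19.
Second part: ×2 each step; 2, 4, 8, 16 → 32.
Third part: always 9 less than the second part; -7, -5, -1, 7 → 23.
Combining the parts gives {19, 32, 23}.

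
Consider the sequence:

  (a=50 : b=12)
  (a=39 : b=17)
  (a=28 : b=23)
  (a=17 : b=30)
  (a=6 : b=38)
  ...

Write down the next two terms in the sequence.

For the a, −11 each step: 50, 39, 28, 17, 6 → -5 → -16.
B: differences are 5, 6, 7, … (increasing by 1 each time), so 12, 17, 23, 30, 38 → 47 → 57.
So the next two terms are (a=-5 : b=47) and (a=-16 : b=57).

(a=-5 : b=47), (a=-16 : b=57)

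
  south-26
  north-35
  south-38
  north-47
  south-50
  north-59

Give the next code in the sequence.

Direction: alternates south ↔ north; south, north, south, north, south, north → south.
Second component goes 26, 35, 38, 47, 50, 59 → 62 (alternating steps +9, +3, +9, +3, …).
Putting it together: south-62.

south-62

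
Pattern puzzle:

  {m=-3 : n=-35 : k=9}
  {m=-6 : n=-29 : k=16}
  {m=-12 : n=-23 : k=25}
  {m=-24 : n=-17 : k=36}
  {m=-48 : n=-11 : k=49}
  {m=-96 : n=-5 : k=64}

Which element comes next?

M: -3, -6, -12, -24, -48, -96 → -192 (×2 each step).
N: +6 each step, so -35, -29, -23, -17, -11, -5 → 1.
For the k, perfect squares: 3², 4², 5², …: 9, 16, 25, 36, 49, 64 → 81.
Putting it together: {m=-192 : n=1 : k=81}.

{m=-192 : n=1 : k=81}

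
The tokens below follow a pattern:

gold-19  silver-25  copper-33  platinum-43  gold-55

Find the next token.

Metal goes gold, silver, copper, platinum, gold → silver (repeats gold → silver → copper → platinum).
Second component: differences are 6, 8, 10, … (increasing by 2 each time); 19, 25, 33, 43, 55 → 69.
So the next token is silver-69.

silver-69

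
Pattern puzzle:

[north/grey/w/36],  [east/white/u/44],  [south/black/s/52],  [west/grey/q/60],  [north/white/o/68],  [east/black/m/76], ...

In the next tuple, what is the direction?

For the direction, repeats north → east → south → west: north, east, south, west, north, east → south.

south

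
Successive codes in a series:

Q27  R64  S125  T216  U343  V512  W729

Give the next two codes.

Letter: Q, R, S, T, U, V, W → X → Y (letters move forward 1 place in the alphabet).
Second component: 27, 64, 125, 216, 343, 512, 729 → 1000 → 1331 (perfect cubes: 3³, 4³, 5³, …).
So the next two codes are X1000 and Y1331.

X1000, Y1331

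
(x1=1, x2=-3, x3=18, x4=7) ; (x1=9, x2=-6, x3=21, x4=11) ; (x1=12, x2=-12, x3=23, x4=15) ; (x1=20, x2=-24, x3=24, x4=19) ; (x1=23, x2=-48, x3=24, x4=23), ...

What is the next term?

X1 goes 1, 9, 12, 20, 23 → 31 (alternating steps +8, +3, +8, +3, …).
X2: -3, -6, -12, -24, -48 → -96 (×2 each step).
X3: differences are 3, 2, 1, … (decreasing by 1 each time); 18, 21, 23, 24, 24 → 23.
X4: +4 each step; 7, 11, 15, 19, 23 → 27.
Putting it together: (x1=31, x2=-96, x3=23, x4=27).

(x1=31, x2=-96, x3=23, x4=27)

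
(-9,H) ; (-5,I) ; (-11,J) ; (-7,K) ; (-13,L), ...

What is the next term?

(-9,M)

For the first entry, alternating steps +4, −6, +4, −6, …: -9, -5, -11, -7, -13 → -9.
Letter: H, I, J, K, L → M (letters move forward 1 place in the alphabet).
So the next term is (-9,M).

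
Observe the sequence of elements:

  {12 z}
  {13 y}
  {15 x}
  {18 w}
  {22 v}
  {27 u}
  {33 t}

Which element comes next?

First part — differences are 1, 2, 3, … (increasing by 1 each time): 12, 13, 15, 18, 22, 27, 33 → 40.
Letter — letters move back 1 place in the alphabet: z, y, x, w, v, u, t → s.
Combining the parts gives {40 s}.

{40 s}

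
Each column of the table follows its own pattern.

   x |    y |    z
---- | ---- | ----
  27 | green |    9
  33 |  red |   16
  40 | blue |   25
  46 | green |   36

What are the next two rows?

Column x: alternating steps +6, +7, +6, +7, …; 27, 33, 40, 46 → 53 → 59.
Column y: repeats green → red → blue; green, red, blue, green → red → blue.
Column z — perfect squares: 3², 4², 5², …: 9, 16, 25, 36 → 49 → 64.
Putting the parts together: 53  red  49 and then 59  blue  64.

53  red  49; 59  blue  64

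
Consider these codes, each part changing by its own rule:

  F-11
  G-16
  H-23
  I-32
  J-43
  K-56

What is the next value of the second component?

Second component: differences are 5, 7, 9, … (increasing by 2 each time); 11, 16, 23, 32, 43, 56 → 71.

71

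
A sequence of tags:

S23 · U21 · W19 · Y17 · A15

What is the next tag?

C13

Letter goes S, U, W, Y, A → C (letters move forward 2 places in the alphabet, wrapping Z→A).
Second component goes 23, 21, 19, 17, 15 → 13 (−2 each step).
Combining the parts gives C13.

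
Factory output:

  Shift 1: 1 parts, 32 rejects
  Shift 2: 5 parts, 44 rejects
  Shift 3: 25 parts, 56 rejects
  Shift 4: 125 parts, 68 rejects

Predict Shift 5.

625 parts, 80 rejects

Parts: ×5 each step; 1, 5, 25, 125 → 625.
Rejects goes 32, 44, 56, 68 → 80 (+12 each step).
So the next record is 625 parts, 80 rejects.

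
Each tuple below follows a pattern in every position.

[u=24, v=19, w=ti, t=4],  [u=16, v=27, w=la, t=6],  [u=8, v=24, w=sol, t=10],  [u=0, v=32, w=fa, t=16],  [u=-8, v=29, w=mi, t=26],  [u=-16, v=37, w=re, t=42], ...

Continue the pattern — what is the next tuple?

[u=-24, v=34, w=do, t=68]

U: −8 each step; 24, 16, 8, 0, -8, -16 → -24.
V — alternating steps +8, −3, +8, −3, …: 19, 27, 24, 32, 29, 37 → 34.
W — runs backward through the solfège scale do→ti: ti, la, sol, fa, mi, re → do.
T: each term is the sum of the two before it; 4, 6, 10, 16, 26, 42 → 68.
Putting it together: [u=-24, v=34, w=do, t=68].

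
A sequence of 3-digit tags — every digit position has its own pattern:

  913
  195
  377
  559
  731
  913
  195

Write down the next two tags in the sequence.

First digit: 9, 1, 3, 5, 7, 9, 1 → 3 → 5 (+2 each step, mod 10).
Second digit: 1, 9, 7, 5, 3, 1, 9 → 7 → 5 (−2 each step, mod 10).
Third digit goes 3, 5, 7, 9, 1, 3, 5 → 7 → 9 (+2 each step, mod 10).
So the next two tags are 377 and 559.

377 then 559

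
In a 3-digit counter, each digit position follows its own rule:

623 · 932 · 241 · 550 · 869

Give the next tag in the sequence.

178

First digit: 6, 9, 2, 5, 8 → 1 (+3 each step, mod 10).
Second digit goes 2, 3, 4, 5, 6 → 7 (+1 each step, mod 10).
Third digit goes 3, 2, 1, 0, 9 → 8 (−1 each step, mod 10).
So the next tag is 178.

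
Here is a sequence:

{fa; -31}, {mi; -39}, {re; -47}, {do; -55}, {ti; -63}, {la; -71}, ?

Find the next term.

{sol; -79}

Note: runs backward through the solfège scale do→ti, so fa, mi, re, do, ti, la → sol.
Second value goes -31, -39, -47, -55, -63, -71 → -79 (−8 each step).
So the next term is {sol; -79}.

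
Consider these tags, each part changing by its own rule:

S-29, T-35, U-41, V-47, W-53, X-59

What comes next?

Y-65

For the letter, letters move forward 1 place in the alphabet: S, T, U, V, W, X → Y.
Second component — +6 each step: 29, 35, 41, 47, 53, 59 → 65.
Combining the parts gives Y-65.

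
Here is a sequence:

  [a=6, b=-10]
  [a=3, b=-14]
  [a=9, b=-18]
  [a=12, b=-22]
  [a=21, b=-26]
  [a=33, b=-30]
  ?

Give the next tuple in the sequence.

A: each term is the sum of the two before it; 6, 3, 9, 12, 21, 33 → 54.
B: -10, -14, -18, -22, -26, -30 → -34 (−4 each step).
So the next tuple is [a=54, b=-34].

[a=54, b=-34]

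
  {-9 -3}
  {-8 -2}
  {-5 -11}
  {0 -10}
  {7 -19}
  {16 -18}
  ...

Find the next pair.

First value: differences are 1, 3, 5, … (increasing by 2 each time), so -9, -8, -5, 0, 7, 16 → 27.
Second value: alternating steps +1, −9, +1, −9, …; -3, -2, -11, -10, -19, -18 → -27.
So the next pair is {27 -27}.

{27 -27}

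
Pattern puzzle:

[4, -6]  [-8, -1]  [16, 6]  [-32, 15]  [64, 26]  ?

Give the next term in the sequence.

First value: 4, -8, 16, -32, 64 → -128 (×(-2) each step).
Second value: differences are 5, 7, 9, … (increasing by 2 each time); -6, -1, 6, 15, 26 → 39.
Putting it together: [-128, 39].

[-128, 39]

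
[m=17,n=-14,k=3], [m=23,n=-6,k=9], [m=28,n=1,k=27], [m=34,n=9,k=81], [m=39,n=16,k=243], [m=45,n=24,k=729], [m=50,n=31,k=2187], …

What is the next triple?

[m=56,n=39,k=6561]

M: alternating steps +6, +5, +6, +5, …; 17, 23, 28, 34, 39, 45, 50 → 56.
N: -14, -6, 1, 9, 16, 24, 31 → 39 (alternating steps +8, +7, +8, +7, …).
K goes 3, 9, 27, 81, 243, 729, 2187 → 6561 (×3 each step).
Putting it together: [m=56,n=39,k=6561].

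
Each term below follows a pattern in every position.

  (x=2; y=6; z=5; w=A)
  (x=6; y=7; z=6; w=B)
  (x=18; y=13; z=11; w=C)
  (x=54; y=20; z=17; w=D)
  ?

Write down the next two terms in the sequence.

(x=162; y=33; z=28; w=E), (x=486; y=53; z=45; w=F)

X: ×3 each step, so 2, 6, 18, 54 → 162 → 486.
Y: each term is the sum of the two before it, so 6, 7, 13, 20 → 33 → 53.
For the z, each term is the sum of the two before it: 5, 6, 11, 17 → 28 → 45.
W: letters move forward 1 place in the alphabet; A, B, C, D → E → F.
So the next two terms are (x=162; y=33; z=28; w=E) and (x=486; y=53; z=45; w=F).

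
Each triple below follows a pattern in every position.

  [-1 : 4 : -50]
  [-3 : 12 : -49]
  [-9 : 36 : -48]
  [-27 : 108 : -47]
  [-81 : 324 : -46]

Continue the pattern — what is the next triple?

[-243 : 972 : -45]

First value — ×3 each step: -1, -3, -9, -27, -81 → -243.
Second value: ×3 each step; 4, 12, 36, 108, 324 → 972.
Third value: -50, -49, -48, -47, -46 → -45 (+1 each step).
Putting it together: [-243 : 972 : -45].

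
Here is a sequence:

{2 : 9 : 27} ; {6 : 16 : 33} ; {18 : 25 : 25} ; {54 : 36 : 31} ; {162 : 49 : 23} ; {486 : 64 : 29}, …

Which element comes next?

First entry — ×3 each step: 2, 6, 18, 54, 162, 486 → 1458.
Second entry — perfect squares: 3², 4², 5², …: 9, 16, 25, 36, 49, 64 → 81.
Third entry goes 27, 33, 25, 31, 23, 29 → 21 (alternating steps +6, −8, +6, −8, …).
So the next element is {1458 : 81 : 21}.

{1458 : 81 : 21}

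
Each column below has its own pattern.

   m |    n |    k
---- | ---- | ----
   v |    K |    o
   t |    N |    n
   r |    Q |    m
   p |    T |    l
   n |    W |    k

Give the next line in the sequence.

l  Z  j

For the column m, letters move back 2 places in the alphabet: v, t, r, p, n → l.
Column n: letters move forward 3 places in the alphabet, so K, N, Q, T, W → Z.
Column k — letters move back 1 place in the alphabet: o, n, m, l, k → j.
So the next line is l  Z  j.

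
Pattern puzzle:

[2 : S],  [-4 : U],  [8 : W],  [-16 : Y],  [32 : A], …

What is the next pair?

[-64 : C]

First coordinate: ×(-2) each step, so 2, -4, 8, -16, 32 → -64.
Letter: letters move forward 2 places in the alphabet, wrapping Z→A; S, U, W, Y, A → C.
Putting it together: [-64 : C].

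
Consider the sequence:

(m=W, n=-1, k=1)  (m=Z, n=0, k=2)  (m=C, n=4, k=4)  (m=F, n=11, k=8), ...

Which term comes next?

M: letters move forward 3 places in the alphabet, wrapping Z→A, so W, Z, C, F → I.
N — differences are 1, 4, 7, … (increasing by 3 each time): -1, 0, 4, 11 → 21.
K: ×2 each step; 1, 2, 4, 8 → 16.
Combining the parts gives (m=I, n=21, k=16).

(m=I, n=21, k=16)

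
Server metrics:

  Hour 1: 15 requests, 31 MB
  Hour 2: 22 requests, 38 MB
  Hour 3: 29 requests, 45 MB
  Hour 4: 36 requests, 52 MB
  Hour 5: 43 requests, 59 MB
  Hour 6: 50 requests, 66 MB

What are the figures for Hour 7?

57 requests, 73 MB

Requests: +7 each step, so 15, 22, 29, 36, 43, 50 → 57.
MB goes 31, 38, 45, 52, 59, 66 → 73 (+7 each step).
Putting it together: 57 requests, 73 MB.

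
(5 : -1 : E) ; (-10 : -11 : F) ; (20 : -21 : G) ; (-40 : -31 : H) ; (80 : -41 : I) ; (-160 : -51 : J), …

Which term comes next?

(320 : -61 : K)

First value goes 5, -10, 20, -40, 80, -160 → 320 (×(-2) each step).
Second value: -1, -11, -21, -31, -41, -51 → -61 (−10 each step).
Letter — letters move forward 1 place in the alphabet: E, F, G, H, I, J → K.
So the next term is (320 : -61 : K).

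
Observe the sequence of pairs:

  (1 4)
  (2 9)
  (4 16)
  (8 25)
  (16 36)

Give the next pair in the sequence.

For the first value, ×2 each step: 1, 2, 4, 8, 16 → 32.
Second value: 4, 9, 16, 25, 36 → 49 (perfect squares: 2², 3², 4², …).
Putting it together: (32 49).

(32 49)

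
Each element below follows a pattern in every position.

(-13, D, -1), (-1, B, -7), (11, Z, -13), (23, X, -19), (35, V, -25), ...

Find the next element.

(47, T, -31)

First coordinate goes -13, -1, 11, 23, 35 → 47 (+12 each step).
Letter: letters move back 2 places in the alphabet, wrapping A→Z; D, B, Z, X, V → T.
Third coordinate: -1, -7, -13, -19, -25 → -31 (−6 each step).
Combining the parts gives (47, T, -31).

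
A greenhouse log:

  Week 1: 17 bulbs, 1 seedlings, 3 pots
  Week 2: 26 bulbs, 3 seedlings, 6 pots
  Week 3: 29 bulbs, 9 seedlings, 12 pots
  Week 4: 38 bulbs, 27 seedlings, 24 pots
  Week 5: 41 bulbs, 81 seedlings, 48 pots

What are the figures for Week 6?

For the bulbs, alternating steps +9, +3, +9, +3, …: 17, 26, 29, 38, 41 → 50.
Seedlings: 1, 3, 9, 27, 81 → 243 (×3 each step).
Pots — ×2 each step: 3, 6, 12, 24, 48 → 96.
So the next record is 50 bulbs, 243 seedlings, 96 pots.

50 bulbs, 243 seedlings, 96 pots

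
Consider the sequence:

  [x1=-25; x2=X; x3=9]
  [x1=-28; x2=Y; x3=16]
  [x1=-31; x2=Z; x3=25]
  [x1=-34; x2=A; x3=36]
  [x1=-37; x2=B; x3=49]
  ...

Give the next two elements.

[x1=-40; x2=C; x3=64], [x1=-43; x2=D; x3=81]

X1: -25, -28, -31, -34, -37 → -40 → -43 (−3 each step).
X2: letters move forward 1 place in the alphabet, wrapping Z→A, so X, Y, Z, A, B → C → D.
X3: 9, 16, 25, 36, 49 → 64 → 81 (perfect squares: 3², 4², 5², …).
Putting the parts together: [x1=-40; x2=C; x3=64] and then [x1=-43; x2=D; x3=81].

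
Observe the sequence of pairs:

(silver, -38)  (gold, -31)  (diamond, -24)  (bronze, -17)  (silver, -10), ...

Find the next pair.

(gold, -3)

Rank — repeats silver → gold → diamond → bronze: silver, gold, diamond, bronze, silver → gold.
Second component: -38, -31, -24, -17, -10 → -3 (+7 each step).
Combining the parts gives (gold, -3).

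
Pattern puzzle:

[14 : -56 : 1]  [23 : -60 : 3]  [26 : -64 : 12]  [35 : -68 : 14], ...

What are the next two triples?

First value — alternating steps +9, +3, +9, +3, …: 14, 23, 26, 35 → 38 → 47.
Second value: −4 each step, so -56, -60, -64, -68 → -72 → -76.
Third value: alternating steps +2, +9, +2, +9, …; 1, 3, 12, 14 → 23 → 25.
Putting the parts together: [38 : -72 : 23] and then [47 : -76 : 25].

[38 : -72 : 23], [47 : -76 : 25]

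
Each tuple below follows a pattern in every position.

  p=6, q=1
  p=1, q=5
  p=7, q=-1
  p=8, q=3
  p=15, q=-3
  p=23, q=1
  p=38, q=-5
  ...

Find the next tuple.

P: each term is the sum of the two before it; 6, 1, 7, 8, 15, 23, 38 → 61.
Q — alternating steps +4, −6, +4, −6, …: 1, 5, -1, 3, -3, 1, -5 → -1.
So the next tuple is p=61, q=-1.

p=61, q=-1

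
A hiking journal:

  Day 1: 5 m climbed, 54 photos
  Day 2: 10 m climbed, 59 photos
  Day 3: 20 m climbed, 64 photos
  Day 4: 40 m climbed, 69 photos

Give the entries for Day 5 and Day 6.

For the m climbed, ×2 each step: 5, 10, 20, 40 → 80 → 160.
Photos: +5 each step; 54, 59, 64, 69 → 74 → 79.
So the next two lines are 80 m climbed, 74 photos and 160 m climbed, 79 photos.

80 m climbed, 74 photos; 160 m climbed, 79 photos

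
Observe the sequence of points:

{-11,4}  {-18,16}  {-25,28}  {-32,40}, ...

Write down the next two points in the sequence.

{-39,52}, {-46,64}

First slot: −7 each step; -11, -18, -25, -32 → -39 → -46.
Second slot — +12 each step: 4, 16, 28, 40 → 52 → 64.
So the next two points are {-39,52} and {-46,64}.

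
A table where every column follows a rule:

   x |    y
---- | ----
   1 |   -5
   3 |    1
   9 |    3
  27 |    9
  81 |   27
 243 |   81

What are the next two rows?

Column x — ×3 each step: 1, 3, 9, 27, 81, 243 → 729 → 2187.
Column y — always the previous value of the column x: -5, 1, 3, 9, 27, 81 → 243 → 729.
So the next two rows are 729  243 and 2187  729.

729  243; 2187  729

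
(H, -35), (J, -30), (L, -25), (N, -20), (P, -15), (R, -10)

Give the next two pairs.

Letter — letters move forward 2 places in the alphabet: H, J, L, N, P, R → T → V.
For the second value, +5 each step: -35, -30, -25, -20, -15, -10 → -5 → 0.
So the next two pairs are (T, -5) and (V, 0).

(T, -5), (V, 0)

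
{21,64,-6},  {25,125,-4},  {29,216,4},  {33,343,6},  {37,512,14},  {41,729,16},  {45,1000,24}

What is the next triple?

First part goes 21, 25, 29, 33, 37, 41, 45 → 49 (+4 each step).
Second part: perfect cubes: 4³, 5³, 6³, …; 64, 125, 216, 343, 512, 729, 1000 → 1331.
Third part: -6, -4, 4, 6, 14, 16, 24 → 26 (alternating steps +2, +8, +2, +8, …).
Putting it together: {49,1331,26}.

{49,1331,26}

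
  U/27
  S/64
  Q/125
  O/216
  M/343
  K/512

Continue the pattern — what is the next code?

I/729

Letter — letters move back 2 places in the alphabet: U, S, Q, O, M, K → I.
Second component: perfect cubes: 3³, 4³, 5³, …; 27, 64, 125, 216, 343, 512 → 729.
Putting it together: I/729.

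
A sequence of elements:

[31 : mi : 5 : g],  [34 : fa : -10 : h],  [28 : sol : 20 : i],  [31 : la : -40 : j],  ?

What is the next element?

First entry: alternating steps +3, −6, +3, −6, …, so 31, 34, 28, 31 → 25.
Note: runs through the solfège scale do→ti, so mi, fa, sol, la → ti.
Third entry: ×(-2) each step, so 5, -10, 20, -40 → 80.
Letter: g, h, i, j → k (letters move forward 1 place in the alphabet).
So the next element is [25 : ti : 80 : k].

[25 : ti : 80 : k]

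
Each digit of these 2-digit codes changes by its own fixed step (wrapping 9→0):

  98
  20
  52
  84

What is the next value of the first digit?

1

First digit — +3 each step, mod 10: 9, 2, 5, 8 → 1.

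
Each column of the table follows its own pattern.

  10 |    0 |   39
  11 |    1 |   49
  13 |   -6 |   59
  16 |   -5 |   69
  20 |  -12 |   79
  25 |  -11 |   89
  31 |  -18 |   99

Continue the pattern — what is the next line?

38  -17  109

First component: differences are 1, 2, 3, … (increasing by 1 each time); 10, 11, 13, 16, 20, 25, 31 → 38.
Second component goes 0, 1, -6, -5, -12, -11, -18 → -17 (alternating steps +1, −7, +1, −7, …).
Third component goes 39, 49, 59, 69, 79, 89, 99 → 109 (+10 each step).
Combining the parts gives 38  -17  109.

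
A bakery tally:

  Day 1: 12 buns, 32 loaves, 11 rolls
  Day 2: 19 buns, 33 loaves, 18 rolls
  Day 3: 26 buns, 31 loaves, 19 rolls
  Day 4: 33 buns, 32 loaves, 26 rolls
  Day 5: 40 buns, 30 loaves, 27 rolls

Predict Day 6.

Buns goes 12, 19, 26, 33, 40 → 47 (+7 each step).
Loaves goes 32, 33, 31, 32, 30 → 31 (alternating steps +1, −2, +1, −2, …).
Rolls: 11, 18, 19, 26, 27 → 34 (alternating steps +7, +1, +7, +1, …).
Combining the parts gives 47 buns, 31 loaves, 34 rolls.

47 buns, 31 loaves, 34 rolls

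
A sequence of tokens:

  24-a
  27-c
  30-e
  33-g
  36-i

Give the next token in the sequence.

39-k

First component: 24, 27, 30, 33, 36 → 39 (+3 each step).
Letter: letters move forward 2 places in the alphabet; a, c, e, g, i → k.
Putting it together: 39-k.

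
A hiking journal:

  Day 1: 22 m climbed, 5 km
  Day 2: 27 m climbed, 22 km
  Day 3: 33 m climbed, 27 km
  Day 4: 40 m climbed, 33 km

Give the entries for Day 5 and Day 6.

48 m climbed, 40 km; 57 m climbed, 48 km

M climbed goes 22, 27, 33, 40 → 48 → 57 (differences are 5, 6, 7, … (increasing by 1 each time)).
Km: always the previous value of the m climbed; 5, 22, 27, 33 → 40 → 48.
Putting the parts together: 48 m climbed, 40 km and then 57 m climbed, 48 km.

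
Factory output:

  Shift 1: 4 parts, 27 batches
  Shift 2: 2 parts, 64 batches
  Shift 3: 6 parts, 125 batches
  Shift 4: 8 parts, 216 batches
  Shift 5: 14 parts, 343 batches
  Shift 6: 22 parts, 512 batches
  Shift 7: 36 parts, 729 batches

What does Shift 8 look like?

58 parts, 1000 batches

Parts: each term is the sum of the two before it; 4, 2, 6, 8, 14, 22, 36 → 58.
Batches — perfect cubes: 3³, 4³, 5³, …: 27, 64, 125, 216, 343, 512, 729 → 1000.
So the next record is 58 parts, 1000 batches.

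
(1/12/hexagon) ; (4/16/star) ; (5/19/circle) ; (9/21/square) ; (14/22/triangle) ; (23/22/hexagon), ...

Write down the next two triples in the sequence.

First slot: each term is the sum of the two before it; 1, 4, 5, 9, 14, 23 → 37 → 60.
Second slot — differences are 4, 3, 2, … (decreasing by 1 each time): 12, 16, 19, 21, 22, 22 → 21 → 19.
For the shape, repeats hexagon → star → circle → square → triangle: hexagon, star, circle, square, triangle, hexagon → star → circle.
Putting the parts together: (37/21/star) and then (60/19/circle).

(37/21/star), (60/19/circle)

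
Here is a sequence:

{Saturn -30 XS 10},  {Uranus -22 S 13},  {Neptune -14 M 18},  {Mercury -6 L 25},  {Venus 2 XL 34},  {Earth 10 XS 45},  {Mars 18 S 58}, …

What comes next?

Planet: Saturn, Uranus, Neptune, Mercury, Venus, Earth, Mars → Jupiter (runs through the planets Mercury→Neptune).
Second slot: -30, -22, -14, -6, 2, 10, 18 → 26 (+8 each step).
Size — repeats XS → S → M → L → XL: XS, S, M, L, XL, XS, S → M.
Fourth slot: differences are 3, 5, 7, … (increasing by 2 each time); 10, 13, 18, 25, 34, 45, 58 → 73.
Combining the parts gives {Jupiter 26 M 73}.

{Jupiter 26 M 73}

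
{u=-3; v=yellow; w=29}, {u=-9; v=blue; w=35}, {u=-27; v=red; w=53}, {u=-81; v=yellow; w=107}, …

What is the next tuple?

{u=-243; v=blue; w=269}

U: ×3 each step; -3, -9, -27, -81 → -243.
V: repeats yellow → blue → red, so yellow, blue, red, yellow → blue.
W: 29, 35, 53, 107 → 269 (together with the u always sums to 26).
Combining the parts gives {u=-243; v=blue; w=269}.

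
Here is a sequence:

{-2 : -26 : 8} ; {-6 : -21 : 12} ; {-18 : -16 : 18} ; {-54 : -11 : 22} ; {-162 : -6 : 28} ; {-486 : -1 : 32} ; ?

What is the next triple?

{-1458 : 4 : 38}

First part: ×3 each step, so -2, -6, -18, -54, -162, -486 → -1458.
Second part — +5 each step: -26, -21, -16, -11, -6, -1 → 4.
Third part: alternating steps +4, +6, +4, +6, …, so 8, 12, 18, 22, 28, 32 → 38.
Combining the parts gives {-1458 : 4 : 38}.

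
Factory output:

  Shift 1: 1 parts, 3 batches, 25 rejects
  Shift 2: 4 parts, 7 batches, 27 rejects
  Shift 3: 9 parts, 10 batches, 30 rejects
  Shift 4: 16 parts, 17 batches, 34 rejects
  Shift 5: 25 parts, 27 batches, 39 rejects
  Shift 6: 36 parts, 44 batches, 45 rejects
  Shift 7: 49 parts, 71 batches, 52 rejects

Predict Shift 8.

64 parts, 115 batches, 60 rejects

For the parts, perfect squares: 1², 2², 3², …: 1, 4, 9, 16, 25, 36, 49 → 64.
For the batches, each term is the sum of the two before it: 3, 7, 10, 17, 27, 44, 71 → 115.
Rejects — differences are 2, 3, 4, … (increasing by 1 each time): 25, 27, 30, 34, 39, 45, 52 → 60.
Putting it together: 64 parts, 115 batches, 60 rejects.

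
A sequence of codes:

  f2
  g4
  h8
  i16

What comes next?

j32

Letter: letters move forward 1 place in the alphabet, so f, g, h, i → j.
Second component: 2, 4, 8, 16 → 32 (×2 each step).
So the next code is j32.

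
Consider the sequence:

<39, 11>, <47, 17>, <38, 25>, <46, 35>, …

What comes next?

First part — alternating steps +8, −9, +8, −9, …: 39, 47, 38, 46 → 37.
Second part: differences are 6, 8, 10, … (increasing by 2 each time), so 11, 17, 25, 35 → 47.
Putting it together: <37, 47>.

<37, 47>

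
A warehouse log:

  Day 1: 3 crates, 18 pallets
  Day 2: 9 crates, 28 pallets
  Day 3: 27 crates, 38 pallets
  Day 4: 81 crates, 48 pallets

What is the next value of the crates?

Crates: 3, 9, 27, 81 → 243 (×3 each step).

243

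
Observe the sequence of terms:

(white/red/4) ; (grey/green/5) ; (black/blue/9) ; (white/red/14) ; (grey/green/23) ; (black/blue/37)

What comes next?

(white/red/60)

Shade: repeats white → grey → black, so white, grey, black, white, grey, black → white.
Colour goes red, green, blue, red, green, blue → red (repeats red → green → blue).
Third value — each term is the sum of the two before it: 4, 5, 9, 14, 23, 37 → 60.
Combining the parts gives (white/red/60).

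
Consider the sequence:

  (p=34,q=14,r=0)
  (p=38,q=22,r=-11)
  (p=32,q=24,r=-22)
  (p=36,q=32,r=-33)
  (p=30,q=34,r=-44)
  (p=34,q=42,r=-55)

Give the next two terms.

For the p, alternating steps +4, −6, +4, −6, …: 34, 38, 32, 36, 30, 34 → 28 → 32.
For the q, alternating steps +8, +2, +8, +2, …: 14, 22, 24, 32, 34, 42 → 44 → 52.
R: −11 each step; 0, -11, -22, -33, -44, -55 → -66 → -77.
So the next two terms are (p=28,q=44,r=-66) and (p=32,q=52,r=-77).

(p=28,q=44,r=-66), (p=32,q=52,r=-77)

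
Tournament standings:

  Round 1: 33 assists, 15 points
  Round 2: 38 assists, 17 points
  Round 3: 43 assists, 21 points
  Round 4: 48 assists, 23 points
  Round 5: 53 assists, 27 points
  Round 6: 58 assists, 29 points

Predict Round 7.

Assists goes 33, 38, 43, 48, 53, 58 → 63 (+5 each step).
Points goes 15, 17, 21, 23, 27, 29 → 33 (alternating steps +2, +4, +2, +4, …).
Putting it together: 63 assists, 33 points.

63 assists, 33 points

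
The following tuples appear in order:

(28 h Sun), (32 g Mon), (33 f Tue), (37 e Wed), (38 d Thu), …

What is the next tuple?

First component goes 28, 32, 33, 37, 38 → 42 (alternating steps +4, +1, +4, +1, …).
For the letter, letters move back 1 place in the alphabet: h, g, f, e, d → c.
Day — runs through the weekdays Mon→Sun: Sun, Mon, Tue, Wed, Thu → Fri.
Putting it together: (42 c Fri).

(42 c Fri)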